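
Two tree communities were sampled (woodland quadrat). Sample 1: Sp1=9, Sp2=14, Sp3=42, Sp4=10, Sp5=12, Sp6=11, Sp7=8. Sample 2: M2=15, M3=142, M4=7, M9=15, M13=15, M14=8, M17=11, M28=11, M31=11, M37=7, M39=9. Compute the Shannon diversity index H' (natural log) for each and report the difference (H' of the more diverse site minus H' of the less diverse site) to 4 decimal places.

Sample 1: N=106, proportions 0.084906, 0.132075, 0.396226, 0.09434, 0.113208, 0.103774, 0.075472, giving H' = 1.743052 (working shown to 6 dp, full precision carried).
Sample 2: N=251, proportions 0.059761, 0.565737, 0.027888, 0.059761, 0.059761, 0.031873, 0.043825, 0.043825, 0.043825, 0.027888, 0.035857, giving H' = 1.667391.
Difference = |1.743052 − 1.667391| = 0.075661, i.e. 0.0757 to 4 decimal places.

0.0757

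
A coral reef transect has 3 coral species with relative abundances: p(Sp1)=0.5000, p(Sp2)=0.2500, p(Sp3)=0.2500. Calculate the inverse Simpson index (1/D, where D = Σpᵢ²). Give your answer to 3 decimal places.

D = 0.5² + 0.25² + 0.25² = 0.250000 + 0.062500 + 0.062500 = 0.375000 (working shown to 6 dp, full precision carried).
So 1/D = 2.66667, i.e. 2.667 to 3 decimal places.

2.667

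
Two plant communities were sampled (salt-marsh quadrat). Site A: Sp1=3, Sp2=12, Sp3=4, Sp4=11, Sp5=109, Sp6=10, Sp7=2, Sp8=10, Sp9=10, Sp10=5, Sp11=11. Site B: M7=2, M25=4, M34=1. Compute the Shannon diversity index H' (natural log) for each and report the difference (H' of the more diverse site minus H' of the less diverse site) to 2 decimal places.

0.63

Site A: N=187, proportions 0.016, 0.0642, 0.0214, 0.0588, 0.5829, 0.0535, 0.0107, 0.0535, 0.0535, 0.0267, 0.0588, giving H' = 1.5879 (working shown to 4 dp, full precision carried).
Site B: N=7, proportions 0.2857, 0.5714, 0.1429, giving H' = 0.9557.
Difference = |1.5879 − 0.9557| = 0.6322, i.e. 0.63 to 2 decimal places.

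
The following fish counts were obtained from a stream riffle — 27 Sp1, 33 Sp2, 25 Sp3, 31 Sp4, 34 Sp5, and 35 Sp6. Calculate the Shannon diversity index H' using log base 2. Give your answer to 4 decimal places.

Total N = 27+33+25+31+34+35 = 185, so the proportions are 0.145946, 0.178378, 0.135135, 0.167568, 0.183784, 0.189189 (working shown to 6 dp, full precision carried).
Each pᵢ log₂ pᵢ term: 0.145946×(-2.776494)=-0.405218, 0.178378×(-2.486987)=-0.443625, 0.135135×(-2.887525)=-0.390206, 0.167568×(-2.577185)=-0.431853, 0.183784×(-2.443919)=-0.449153, 0.189189×(-2.402098)=-0.454451.
Sum = -2.574505, so H' = 2.5745.

2.5745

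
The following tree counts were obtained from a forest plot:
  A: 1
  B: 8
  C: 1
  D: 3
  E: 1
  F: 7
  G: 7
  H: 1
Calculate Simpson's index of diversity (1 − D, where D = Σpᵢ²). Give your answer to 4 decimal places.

Total N = 1+8+1+3+1+7+7+1 = 29, so the proportions are 0.034483, 0.275862, 0.034483, 0.103448, 0.034483, 0.241379, 0.241379, 0.034483 (working shown to 6 dp, full precision carried).
D = 0.034483² + 0.275862² + 0.034483² + 0.103448² + 0.034483² + 0.241379² + 0.241379² + 0.034483² = 0.001189 + 0.076100 + 0.001189 + 0.010702 + 0.001189 + 0.058264 + 0.058264 + 0.001189 = 0.208086.
So 1 − D = 0.791914, i.e. 0.7919 to 4 decimal places.

0.7919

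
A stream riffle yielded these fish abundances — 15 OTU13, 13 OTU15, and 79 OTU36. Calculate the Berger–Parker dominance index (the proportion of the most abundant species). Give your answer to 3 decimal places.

Total N = 15+13+79 = 107, so the proportions are 0.14019, 0.1215, 0.73832 (working shown to 5 dp, full precision carried).
The largest proportion is 0.73832, i.e. d = 0.738 to 3 decimal places.

0.738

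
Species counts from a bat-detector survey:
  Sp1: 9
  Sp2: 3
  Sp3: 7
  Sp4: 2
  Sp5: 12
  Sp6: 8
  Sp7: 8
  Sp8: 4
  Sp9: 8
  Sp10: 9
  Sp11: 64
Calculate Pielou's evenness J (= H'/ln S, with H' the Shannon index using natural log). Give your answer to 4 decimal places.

Total N = 9+3+7+2+12+8+8+4+8+9+64 = 134, so the proportions are 0.067164, 0.022388, 0.052239, 0.014925, 0.089552, 0.059701, 0.059701, 0.029851, 0.059701, 0.067164, 0.477612 (working shown to 6 dp, full precision carried).
H' = −Σ pᵢ ln pᵢ = −((-0.181385) + (-0.085057) + (-0.154205) + (-0.062757) + (-0.216084) + (-0.168263) + (-0.168263) + (-0.104822) + (-0.168263) + (-0.181385) + (-0.352935)) = 1.843417.
With S = 11 species, ln S = 2.397895, so J = 1.843417/2.397895 = 0.768764, i.e. 0.7688 to 4 decimal places.

0.7688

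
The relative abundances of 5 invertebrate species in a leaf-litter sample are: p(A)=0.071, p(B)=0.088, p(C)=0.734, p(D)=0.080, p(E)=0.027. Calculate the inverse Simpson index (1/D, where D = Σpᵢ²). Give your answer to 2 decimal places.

1.79

D = 0.071² + 0.088² + 0.734² + 0.08² + 0.027² = 0.00504 + 0.00774 + 0.53876 + 0.00640 + 0.00073 = 0.55867 (working shown to 5 dp, full precision carried).
So 1/D = 1.7900, i.e. 1.79 to 2 decimal places.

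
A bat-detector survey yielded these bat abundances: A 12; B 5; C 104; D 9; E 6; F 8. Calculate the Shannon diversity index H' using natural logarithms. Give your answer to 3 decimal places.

1.025

Total N = 12+5+104+9+6+8 = 144, so the proportions are 0.08333, 0.03472, 0.72222, 0.0625, 0.04167, 0.05556 (working shown to 5 dp, full precision carried).
Each pᵢ ln pᵢ term: 0.08333×(-2.48491)=-0.20708, 0.03472×(-3.36038)=-0.11668, 0.72222×(-0.32542)=-0.23503, 0.0625×(-2.77259)=-0.17329, 0.04167×(-3.17805)=-0.13242, 0.05556×(-2.89037)=-0.16058.
Sum = -1.02506, so H' = 1.025.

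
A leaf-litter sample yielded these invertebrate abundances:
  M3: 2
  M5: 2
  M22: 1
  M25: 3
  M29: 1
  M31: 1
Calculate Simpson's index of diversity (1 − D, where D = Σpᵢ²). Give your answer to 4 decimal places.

Total N = 2+2+1+3+1+1 = 10, so the proportions are 0.2, 0.2, 0.1, 0.3, 0.1, 0.1 (working shown to 6 dp, full precision carried).
D = 0.2² + 0.2² + 0.1² + 0.3² + 0.1² + 0.1² = 0.040000 + 0.040000 + 0.010000 + 0.090000 + 0.010000 + 0.010000 = 0.200000.
So 1 − D = 0.800000, i.e. 0.8000 to 4 decimal places.

0.8000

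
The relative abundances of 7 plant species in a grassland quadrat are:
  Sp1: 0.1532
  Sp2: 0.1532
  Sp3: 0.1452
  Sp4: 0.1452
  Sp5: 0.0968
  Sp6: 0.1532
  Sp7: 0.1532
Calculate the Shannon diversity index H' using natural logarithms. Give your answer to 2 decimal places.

Each pᵢ ln pᵢ term (working shown to 4 dp, full precision carried): 0.1532×(-1.8760)=-0.2874, 0.1532×(-1.8760)=-0.2874, 0.1452×(-1.9296)=-0.2802, 0.1452×(-1.9296)=-0.2802, 0.0968×(-2.3351)=-0.2260, 0.1532×(-1.8760)=-0.2874, 0.1532×(-1.8760)=-0.2874.
Sum = -1.9360, so H' = 1.94.

1.94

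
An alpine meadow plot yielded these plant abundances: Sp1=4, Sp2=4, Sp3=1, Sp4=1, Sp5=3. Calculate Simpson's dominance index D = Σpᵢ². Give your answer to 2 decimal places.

Total N = 4+4+1+1+3 = 13, so the proportions are 0.3077, 0.3077, 0.0769, 0.0769, 0.2308 (working shown to 4 dp, full precision carried).
D = 0.3077² + 0.3077² + 0.0769² + 0.0769² + 0.2308² = 0.0947 + 0.0947 + 0.0059 + 0.0059 + 0.0533 = 0.2544.
To 2 decimal places, D = 0.25.

0.25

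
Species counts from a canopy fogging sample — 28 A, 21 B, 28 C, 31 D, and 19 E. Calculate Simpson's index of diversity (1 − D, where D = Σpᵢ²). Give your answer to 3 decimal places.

0.793

Total N = 28+21+28+31+19 = 127, so the proportions are 0.22047, 0.16535, 0.22047, 0.24409, 0.14961 (working shown to 5 dp, full precision carried).
D = 0.22047² + 0.16535² + 0.22047² + 0.24409² + 0.14961² = 0.04861 + 0.02734 + 0.04861 + 0.05958 + 0.02238 = 0.20652.
So 1 − D = 0.79348, i.e. 0.793 to 3 decimal places.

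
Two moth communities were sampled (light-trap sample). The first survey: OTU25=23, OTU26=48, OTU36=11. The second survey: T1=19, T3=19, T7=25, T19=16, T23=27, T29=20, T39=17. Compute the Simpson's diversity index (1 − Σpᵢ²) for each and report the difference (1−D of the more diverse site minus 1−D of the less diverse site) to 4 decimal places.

The first survey: N=82, proportions 0.2804878, 0.5853659, 0.1341463, giving 1−D = 0.5606782 (working shown to 7 dp, full precision carried).
The second survey: N=143, proportions 0.1328671, 0.1328671, 0.1748252, 0.1118881, 0.1888112, 0.1398601, 0.1188811, giving 1−D = 0.8522666.
Difference = |0.5606782 − 0.8522666| = 0.2915884, i.e. 0.2916 to 4 decimal places.

0.2916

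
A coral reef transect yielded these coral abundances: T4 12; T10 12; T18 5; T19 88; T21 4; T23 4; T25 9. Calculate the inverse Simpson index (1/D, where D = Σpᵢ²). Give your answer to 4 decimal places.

Total N = 12+12+5+88+4+4+9 = 134, so the proportions are 0.0895522, 0.0895522, 0.0373134, 0.6567164, 0.0298507, 0.0298507, 0.0671642 (working shown to 7 dp, full precision carried).
D = 0.0895522² + 0.0895522² + 0.0373134² + 0.6567164² + 0.0298507² + 0.0298507² + 0.0671642² = 0.0080196 + 0.0080196 + 0.0013923 + 0.4312765 + 0.0008911 + 0.0008911 + 0.0045110 = 0.4550011.
So 1/D = 2.197797, i.e. 2.1978 to 4 decimal places.

2.1978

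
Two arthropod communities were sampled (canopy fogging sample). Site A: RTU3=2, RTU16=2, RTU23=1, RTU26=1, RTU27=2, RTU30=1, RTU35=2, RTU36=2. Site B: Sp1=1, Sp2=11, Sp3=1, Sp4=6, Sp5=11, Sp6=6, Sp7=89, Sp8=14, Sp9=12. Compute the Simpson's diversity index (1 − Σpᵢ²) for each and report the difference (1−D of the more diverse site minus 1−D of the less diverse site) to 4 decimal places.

0.2401

Site A: N=13, proportions 0.153846, 0.153846, 0.076923, 0.076923, 0.153846, 0.076923, 0.153846, 0.153846, giving 1−D = 0.863905 (working shown to 6 dp, full precision carried).
Site B: N=151, proportions 0.006623, 0.072848, 0.006623, 0.039735, 0.072848, 0.039735, 0.589404, 0.092715, 0.07947, giving 1−D = 0.623832.
Difference = |0.863905 − 0.623832| = 0.240073, i.e. 0.2401 to 4 decimal places.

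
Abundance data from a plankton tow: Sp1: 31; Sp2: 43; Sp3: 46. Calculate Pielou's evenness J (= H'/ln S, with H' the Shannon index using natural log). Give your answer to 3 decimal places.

Total N = 31+43+46 = 120, so the proportions are 0.25833, 0.35833, 0.38333 (working shown to 5 dp, full precision carried).
H' = −Σ pᵢ ln pᵢ = −((-0.34966) + (-0.36775) + (-0.36756)) = 1.08497.
With S = 3 species, ln S = 1.09861, so J = 1.08497/1.09861 = 0.98758, i.e. 0.988 to 3 decimal places.

0.988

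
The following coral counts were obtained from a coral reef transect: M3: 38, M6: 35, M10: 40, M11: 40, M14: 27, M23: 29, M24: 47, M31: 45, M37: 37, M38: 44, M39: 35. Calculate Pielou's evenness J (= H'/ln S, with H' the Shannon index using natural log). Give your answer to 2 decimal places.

0.99

Total N = 38+35+40+40+27+29+47+45+37+44+35 = 417, so the proportions are 0.0911, 0.0839, 0.0959, 0.0959, 0.0647, 0.0695, 0.1127, 0.1079, 0.0887, 0.1055, 0.0839 (working shown to 4 dp, full precision carried).
H' = −Σ pᵢ ln pᵢ = −((-0.2183) + (-0.2080) + (-0.2249) + (-0.2249) + (-0.1772) + (-0.1854) + (-0.2460) + (-0.2403) + (-0.2149) + (-0.2373) + (-0.2080)) = 2.3851.
With S = 11 species, ln S = 2.3979, so J = 2.3851/2.3979 = 0.9947, i.e. 0.99 to 2 decimal places.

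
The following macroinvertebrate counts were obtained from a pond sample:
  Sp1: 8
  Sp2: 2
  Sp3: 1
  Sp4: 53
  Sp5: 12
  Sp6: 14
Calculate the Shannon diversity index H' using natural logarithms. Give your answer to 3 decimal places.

1.220

Total N = 8+2+1+53+12+14 = 90, so the proportions are 0.08889, 0.02222, 0.01111, 0.58889, 0.13333, 0.15556 (working shown to 5 dp, full precision carried).
Each pᵢ ln pᵢ term: 0.08889×(-2.42037)=-0.21514, 0.02222×(-3.80666)=-0.08459, 0.01111×(-4.49981)=-0.05000, 0.58889×(-0.52952)=-0.31183, 0.13333×(-2.01490)=-0.26865, 0.15556×(-1.86075)=-0.28945.
Sum = -1.21967, so H' = 1.220.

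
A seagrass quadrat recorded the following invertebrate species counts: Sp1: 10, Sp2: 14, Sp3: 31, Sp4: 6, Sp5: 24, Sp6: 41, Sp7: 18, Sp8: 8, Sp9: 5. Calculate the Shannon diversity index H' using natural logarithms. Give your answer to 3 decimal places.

1.984

Total N = 10+14+31+6+24+41+18+8+5 = 157, so the proportions are 0.06369, 0.08917, 0.19745, 0.03822, 0.15287, 0.26115, 0.11465, 0.05096, 0.03185 (working shown to 5 dp, full precision carried).
Each pᵢ ln pᵢ term: 0.06369×(-2.75366)=-0.17539, 0.08917×(-2.41719)=-0.21555, 0.19745×(-1.62226)=-0.32032, 0.03822×(-3.26449)=-0.12476, 0.15287×(-1.87819)=-0.28711, 0.26115×(-1.34267)=-0.35063, 0.11465×(-2.16587)=-0.24832, 0.05096×(-2.97680)=-0.15168, 0.03185×(-3.44681)=-0.10977.
Sum = -1.98353, so H' = 1.984.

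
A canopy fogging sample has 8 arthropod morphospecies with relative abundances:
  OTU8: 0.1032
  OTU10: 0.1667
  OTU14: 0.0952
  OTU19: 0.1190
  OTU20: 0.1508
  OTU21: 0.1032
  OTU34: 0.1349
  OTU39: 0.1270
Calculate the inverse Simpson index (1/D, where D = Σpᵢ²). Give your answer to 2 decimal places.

D = 0.1032² + 0.1667² + 0.0952² + 0.119² + 0.1508² + 0.1032² + 0.1349² + 0.127² = 0.010650 + 0.027789 + 0.009063 + 0.014161 + 0.022741 + 0.010650 + 0.018198 + 0.016129 = 0.129381 (working shown to 6 dp, full precision carried).
So 1/D = 7.7291, i.e. 7.73 to 2 decimal places.

7.73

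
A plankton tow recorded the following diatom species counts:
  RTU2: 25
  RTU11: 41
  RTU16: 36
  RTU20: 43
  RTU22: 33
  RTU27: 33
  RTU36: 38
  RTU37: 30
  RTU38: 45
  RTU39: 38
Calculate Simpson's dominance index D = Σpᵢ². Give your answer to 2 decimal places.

Total N = 25+41+36+43+33+33+38+30+45+38 = 362, so the proportions are 0.0691, 0.1133, 0.0994, 0.1188, 0.0912, 0.0912, 0.105, 0.0829, 0.1243, 0.105 (working shown to 4 dp, full precision carried).
D = 0.0691² + 0.1133² + 0.0994² + 0.1188² + 0.0912² + 0.0912² + 0.105² + 0.0829² + 0.1243² + 0.105² = 0.0048 + 0.0128 + 0.0099 + 0.0141 + 0.0083 + 0.0083 + 0.0110 + 0.0069 + 0.0155 + 0.0110 = 0.1026.
To 2 decimal places, D = 0.10.

0.10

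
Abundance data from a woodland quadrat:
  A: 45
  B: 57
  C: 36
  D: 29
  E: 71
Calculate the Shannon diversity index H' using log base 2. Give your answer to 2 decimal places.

Total N = 45+57+36+29+71 = 238, so the proportions are 0.1891, 0.2395, 0.1513, 0.1218, 0.2983 (working shown to 4 dp, full precision carried).
Each pᵢ log₂ pᵢ term: 0.1891×(-2.4030)=-0.4543, 0.2395×(-2.0619)=-0.4938, 0.1513×(-2.7249)=-0.4122, 0.1218×(-3.0368)=-0.3700, 0.2983×(-1.7451)=-0.5206.
Sum = -2.2510, so H' = 2.25.

2.25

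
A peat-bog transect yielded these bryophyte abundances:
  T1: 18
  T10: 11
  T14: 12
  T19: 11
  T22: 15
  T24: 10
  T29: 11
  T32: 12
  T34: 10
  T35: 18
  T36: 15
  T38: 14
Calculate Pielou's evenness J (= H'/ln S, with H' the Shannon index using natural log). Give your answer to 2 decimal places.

Total N = 18+11+12+11+15+10+11+12+10+18+15+14 = 157, so the proportions are 0.1146, 0.0701, 0.0764, 0.0701, 0.0955, 0.0637, 0.0701, 0.0764, 0.0637, 0.1146, 0.0955, 0.0892 (working shown to 4 dp, full precision carried).
H' = −Σ pᵢ ln pᵢ = −((-0.2483) + (-0.1863) + (-0.1965) + (-0.1863) + (-0.2243) + (-0.1754) + (-0.1863) + (-0.1965) + (-0.1754) + (-0.2483) + (-0.2243) + (-0.2155)) = 2.4635.
With S = 12 species, ln S = 2.4849, so J = 2.4635/2.4849 = 0.9914, i.e. 0.99 to 2 decimal places.

0.99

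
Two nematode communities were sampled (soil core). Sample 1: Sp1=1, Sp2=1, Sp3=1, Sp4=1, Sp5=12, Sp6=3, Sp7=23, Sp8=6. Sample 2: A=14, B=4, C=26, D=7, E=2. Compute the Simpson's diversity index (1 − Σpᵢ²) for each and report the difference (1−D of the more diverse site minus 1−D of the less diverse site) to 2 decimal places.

0.02

Sample 1: N=48, proportions 0.0208, 0.0208, 0.0208, 0.0208, 0.25, 0.0625, 0.4792, 0.125, giving 1−D = 0.6866 (working shown to 4 dp, full precision carried).
Sample 2: N=53, proportions 0.2642, 0.0755, 0.4906, 0.1321, 0.0377, giving 1−D = 0.6650.
Difference = |0.6866 − 0.6650| = 0.0216, i.e. 0.02 to 2 decimal places.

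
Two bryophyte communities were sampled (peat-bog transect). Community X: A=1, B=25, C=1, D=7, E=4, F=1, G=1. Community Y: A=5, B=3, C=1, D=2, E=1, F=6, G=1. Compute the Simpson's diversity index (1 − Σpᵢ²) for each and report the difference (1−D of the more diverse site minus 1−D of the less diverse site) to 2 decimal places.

Community X: N=40, proportions 0.025, 0.625, 0.025, 0.175, 0.1, 0.025, 0.025, giving 1−D = 0.5662 (working shown to 4 dp, full precision carried).
Community Y: N=19, proportions 0.2632, 0.1579, 0.0526, 0.1053, 0.0526, 0.3158, 0.0526, giving 1−D = 0.7867.
Difference = |0.5662 − 0.7867| = 0.2205, i.e. 0.22 to 2 decimal places.

0.22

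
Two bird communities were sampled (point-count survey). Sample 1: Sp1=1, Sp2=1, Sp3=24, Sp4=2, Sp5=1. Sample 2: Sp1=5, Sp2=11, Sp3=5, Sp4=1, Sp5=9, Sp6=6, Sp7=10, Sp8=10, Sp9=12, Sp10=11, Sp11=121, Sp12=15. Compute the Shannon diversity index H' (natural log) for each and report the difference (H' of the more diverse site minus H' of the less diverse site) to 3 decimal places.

Sample 1: N=29, proportions 0.03448, 0.03448, 0.82759, 0.06897, 0.03448, giving H' = 0.68938 (working shown to 5 dp, full precision carried).
Sample 2: N=216, proportions 0.02315, 0.05093, 0.02315, 0.00463, 0.04167, 0.02778, 0.0463, 0.0463, 0.05556, 0.05093, 0.56019, 0.06944, giving H' = 1.68937.
Difference = |0.68938 − 1.68937| = 0.99999, i.e. 1.000 to 3 decimal places.

1.000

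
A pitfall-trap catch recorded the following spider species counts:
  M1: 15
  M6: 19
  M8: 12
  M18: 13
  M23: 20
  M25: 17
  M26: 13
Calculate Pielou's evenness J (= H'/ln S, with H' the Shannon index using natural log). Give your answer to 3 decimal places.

Total N = 15+19+12+13+20+17+13 = 109, so the proportions are 0.13761, 0.17431, 0.11009, 0.11927, 0.18349, 0.15596, 0.11927 (working shown to 5 dp, full precision carried).
H' = −Σ pᵢ ln pᵢ = −((-0.27293) + (-0.30451) + (-0.24291) + (-0.25361) + (-0.31112) + (-0.28980) + (-0.25361)) = 1.92849.
With S = 7 species, ln S = 1.94591, so J = 1.92849/1.94591 = 0.99105, i.e. 0.991 to 3 decimal places.

0.991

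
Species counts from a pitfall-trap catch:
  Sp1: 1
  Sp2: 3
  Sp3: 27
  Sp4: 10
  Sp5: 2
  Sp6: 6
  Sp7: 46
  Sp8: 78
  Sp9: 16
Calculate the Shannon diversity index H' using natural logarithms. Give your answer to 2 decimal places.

1.60

Total N = 1+3+27+10+2+6+46+78+16 = 189, so the proportions are 0.0053, 0.0159, 0.1429, 0.0529, 0.0106, 0.0317, 0.2434, 0.4127, 0.0847 (working shown to 4 dp, full precision carried).
Each pᵢ ln pᵢ term: 0.0053×(-5.2417)=-0.0277, 0.0159×(-4.1431)=-0.0658, 0.1429×(-1.9459)=-0.2780, 0.0529×(-2.9392)=-0.1555, 0.0106×(-4.5486)=-0.0481, 0.0317×(-3.4500)=-0.1095, 0.2434×(-1.4131)=-0.3439, 0.4127×(-0.8850)=-0.3653, 0.0847×(-2.4692)=-0.2090.
Sum = -1.6029, so H' = 1.60.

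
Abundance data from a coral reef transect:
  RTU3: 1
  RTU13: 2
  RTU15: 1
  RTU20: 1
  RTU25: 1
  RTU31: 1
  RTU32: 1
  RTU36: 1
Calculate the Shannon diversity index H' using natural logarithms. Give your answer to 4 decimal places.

Total N = 1+2+1+1+1+1+1+1 = 9, so the proportions are 0.111111, 0.222222, 0.111111, 0.111111, 0.111111, 0.111111, 0.111111, 0.111111 (working shown to 6 dp, full precision carried).
Each pᵢ ln pᵢ term: 0.111111×(-2.197225)=-0.244136, 0.222222×(-1.504077)=-0.334239, 0.111111×(-2.197225)=-0.244136, 0.111111×(-2.197225)=-0.244136, 0.111111×(-2.197225)=-0.244136, 0.111111×(-2.197225)=-0.244136, 0.111111×(-2.197225)=-0.244136, 0.111111×(-2.197225)=-0.244136.
Sum = -2.043192, so H' = 2.0432.

2.0432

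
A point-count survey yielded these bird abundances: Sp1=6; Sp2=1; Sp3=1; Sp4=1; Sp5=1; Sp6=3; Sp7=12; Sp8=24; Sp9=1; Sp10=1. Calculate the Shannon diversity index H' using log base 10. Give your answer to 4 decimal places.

0.6845

Total N = 6+1+1+1+1+3+12+24+1+1 = 51, so the proportions are 0.117647, 0.019608, 0.019608, 0.019608, 0.019608, 0.058824, 0.235294, 0.470588, 0.019608, 0.019608 (working shown to 6 dp, full precision carried).
Each pᵢ log₁₀ pᵢ term: 0.117647×(-0.929419)=-0.109343, 0.019608×(-1.707570)=-0.033482, 0.019608×(-1.707570)=-0.033482, 0.019608×(-1.707570)=-0.033482, 0.019608×(-1.707570)=-0.033482, 0.058824×(-1.230449)=-0.072379, 0.235294×(-0.628389)=-0.147856, 0.470588×(-0.327359)=-0.154051, 0.019608×(-1.707570)=-0.033482, 0.019608×(-1.707570)=-0.033482.
Sum = -0.684521, so H' = 0.6845.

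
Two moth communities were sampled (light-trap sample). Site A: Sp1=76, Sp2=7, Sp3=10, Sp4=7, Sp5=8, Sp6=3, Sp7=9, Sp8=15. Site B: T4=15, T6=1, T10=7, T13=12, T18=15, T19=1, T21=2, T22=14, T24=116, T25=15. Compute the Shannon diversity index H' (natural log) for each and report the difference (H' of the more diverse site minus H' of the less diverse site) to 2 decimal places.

Site A: N=135, proportions 0.56296296, 0.05185185, 0.07407407, 0.05185185, 0.05925926, 0.02222222, 0.06666667, 0.11111111, giving H' = 1.49985648 (working shown to 8 dp, full precision carried).
Site B: N=198, proportions 0.07575758, 0.00505051, 0.03535354, 0.06060606, 0.07575758, 0.00505051, 0.01010101, 0.07070707, 0.58585859, 0.07575758, giving H' = 1.47487274.
Difference = |1.49985648 − 1.47487274| = 0.02498374, i.e. 0.02 to 2 decimal places.

0.02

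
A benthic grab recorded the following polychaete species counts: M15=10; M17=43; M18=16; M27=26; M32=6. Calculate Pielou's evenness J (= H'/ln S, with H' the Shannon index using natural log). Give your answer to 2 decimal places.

Total N = 10+43+16+26+6 = 101, so the proportions are 0.099, 0.4257, 0.1584, 0.2574, 0.0594 (working shown to 4 dp, full precision carried).
H' = −Σ pᵢ ln pᵢ = −((-0.2290) + (-0.3636) + (-0.2919) + (-0.3493) + (-0.1677)) = 1.4015.
With S = 5 species, ln S = 1.6094, so J = 1.4015/1.6094 = 0.8708, i.e. 0.87 to 2 decimal places.

0.87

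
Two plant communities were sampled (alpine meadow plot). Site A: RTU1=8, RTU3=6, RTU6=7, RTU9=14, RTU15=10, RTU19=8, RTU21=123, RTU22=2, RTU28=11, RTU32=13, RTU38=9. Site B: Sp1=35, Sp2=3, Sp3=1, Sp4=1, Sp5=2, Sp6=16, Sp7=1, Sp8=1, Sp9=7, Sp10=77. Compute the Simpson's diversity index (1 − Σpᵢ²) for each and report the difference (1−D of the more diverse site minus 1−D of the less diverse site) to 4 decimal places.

Site A: N=211, proportions 0.037915, 0.028436, 0.033175, 0.066351, 0.047393, 0.037915, 0.582938, 0.009479, 0.052133, 0.061611, 0.042654, giving 1−D = 0.640327 (working shown to 6 dp, full precision carried).
Site B: N=144, proportions 0.243056, 0.020833, 0.006944, 0.006944, 0.013889, 0.111111, 0.006944, 0.006944, 0.048611, 0.534722, giving 1−D = 0.639468.
Difference = |0.640327 − 0.639468| = 0.000859, i.e. 0.0009 to 4 decimal places.

0.0009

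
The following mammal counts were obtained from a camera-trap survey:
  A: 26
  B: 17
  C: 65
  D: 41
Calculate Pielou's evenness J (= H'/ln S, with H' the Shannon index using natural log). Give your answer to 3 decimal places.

0.916

Total N = 26+17+65+41 = 149, so the proportions are 0.1745, 0.11409, 0.43624, 0.27517 (working shown to 5 dp, full precision carried).
H' = −Σ pᵢ ln pᵢ = −((-0.30464) + (-0.24767) + (-0.36189) + (-0.35507)) = 1.26927.
With S = 4 species, ln S = 1.38629, so J = 1.26927/1.38629 = 0.91558, i.e. 0.916 to 3 decimal places.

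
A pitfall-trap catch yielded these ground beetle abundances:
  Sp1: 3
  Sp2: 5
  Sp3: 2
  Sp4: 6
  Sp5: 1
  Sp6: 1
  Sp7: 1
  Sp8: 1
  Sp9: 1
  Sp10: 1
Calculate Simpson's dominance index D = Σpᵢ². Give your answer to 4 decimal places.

0.1653

Total N = 3+5+2+6+1+1+1+1+1+1 = 22, so the proportions are 0.136364, 0.227273, 0.090909, 0.272727, 0.045455, 0.045455, 0.045455, 0.045455, 0.045455, 0.045455 (working shown to 6 dp, full precision carried).
D = 0.136364² + 0.227273² + 0.090909² + 0.272727² + 0.045455² + 0.045455² + 0.045455² + 0.045455² + 0.045455² + 0.045455² = 0.018595 + 0.051653 + 0.008264 + 0.074380 + 0.002066 + 0.002066 + 0.002066 + 0.002066 + 0.002066 + 0.002066 = 0.165289.
To 4 decimal places, D = 0.1653.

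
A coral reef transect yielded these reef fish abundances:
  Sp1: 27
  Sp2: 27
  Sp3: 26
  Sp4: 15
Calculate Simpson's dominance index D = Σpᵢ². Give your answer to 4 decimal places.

Total N = 27+27+26+15 = 95, so the proportions are 0.284211, 0.284211, 0.273684, 0.157895 (working shown to 6 dp, full precision carried).
D = 0.284211² + 0.284211² + 0.273684² + 0.157895² = 0.080776 + 0.080776 + 0.074903 + 0.024931 = 0.261385.
To 4 decimal places, D = 0.2614.

0.2614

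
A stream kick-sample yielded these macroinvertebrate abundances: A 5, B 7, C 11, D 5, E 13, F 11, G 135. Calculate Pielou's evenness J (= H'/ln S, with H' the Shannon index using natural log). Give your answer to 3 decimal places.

Total N = 5+7+11+5+13+11+135 = 187, so the proportions are 0.02674, 0.03743, 0.05882, 0.02674, 0.06952, 0.05882, 0.72193 (working shown to 5 dp, full precision carried).
H' = −Σ pᵢ ln pᵢ = −((-0.09684) + (-0.12298) + (-0.16666) + (-0.09684) + (-0.18535) + (-0.16666) + (-0.23523)) = 1.07054.
With S = 7 species, ln S = 1.94591, so J = 1.07054/1.94591 = 0.55015, i.e. 0.550 to 3 decimal places.

0.550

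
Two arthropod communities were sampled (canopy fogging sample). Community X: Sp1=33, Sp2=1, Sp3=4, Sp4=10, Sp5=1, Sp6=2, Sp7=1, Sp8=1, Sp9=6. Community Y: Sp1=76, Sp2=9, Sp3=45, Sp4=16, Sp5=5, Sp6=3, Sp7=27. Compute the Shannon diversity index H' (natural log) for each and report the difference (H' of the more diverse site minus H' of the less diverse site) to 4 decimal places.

Community X: N=59, proportions 0.559322, 0.016949, 0.067797, 0.169492, 0.016949, 0.033898, 0.016949, 0.016949, 0.101695, giving H' = 1.431900 (working shown to 6 dp, full precision carried).
Community Y: N=181, proportions 0.41989, 0.049724, 0.248619, 0.088398, 0.027624, 0.016575, 0.149171, giving H' = 1.525002.
Difference = |1.431900 − 1.525002| = 0.093102, i.e. 0.0931 to 4 decimal places.

0.0931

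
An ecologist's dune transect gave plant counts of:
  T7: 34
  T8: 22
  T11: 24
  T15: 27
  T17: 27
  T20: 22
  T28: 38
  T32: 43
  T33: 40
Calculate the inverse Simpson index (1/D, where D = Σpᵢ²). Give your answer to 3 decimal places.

8.477

Total N = 34+22+24+27+27+22+38+43+40 = 277, so the proportions are 0.1227437, 0.0794224, 0.0866426, 0.0974729, 0.0974729, 0.0794224, 0.1371841, 0.1552347, 0.1444043 (working shown to 7 dp, full precision carried).
D = 0.1227437² + 0.0794224² + 0.0866426² + 0.0974729² + 0.0974729² + 0.0794224² + 0.1371841² + 0.1552347² + 0.1444043² = 0.0150660 + 0.0063079 + 0.0075069 + 0.0095010 + 0.0095010 + 0.0063079 + 0.0188195 + 0.0240978 + 0.0208526 = 0.1179606.
So 1/D = 8.47741, i.e. 8.477 to 3 decimal places.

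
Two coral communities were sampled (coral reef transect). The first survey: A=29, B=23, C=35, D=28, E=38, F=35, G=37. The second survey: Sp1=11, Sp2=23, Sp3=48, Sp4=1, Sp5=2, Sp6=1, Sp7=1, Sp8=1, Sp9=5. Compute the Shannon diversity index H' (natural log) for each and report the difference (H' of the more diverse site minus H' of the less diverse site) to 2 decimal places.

0.56

The first survey: N=225, proportions 0.1289, 0.1022, 0.1556, 0.1244, 0.1689, 0.1556, 0.1644, giving H' = 1.9327 (working shown to 4 dp, full precision carried).
The second survey: N=93, proportions 0.1183, 0.2473, 0.5161, 0.0108, 0.0215, 0.0108, 0.0108, 0.0108, 0.0538, giving H' = 1.3741.
Difference = |1.9327 − 1.3741| = 0.5586, i.e. 0.56 to 2 decimal places.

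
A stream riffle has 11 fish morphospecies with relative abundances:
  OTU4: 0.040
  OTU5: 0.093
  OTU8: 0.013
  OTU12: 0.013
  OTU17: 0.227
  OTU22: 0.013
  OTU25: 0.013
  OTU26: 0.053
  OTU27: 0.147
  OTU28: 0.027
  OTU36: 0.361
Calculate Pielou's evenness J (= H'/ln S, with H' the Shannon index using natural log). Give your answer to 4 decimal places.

H' = −Σ pᵢ ln pᵢ = −((-0.128755) + (-0.220889) + (-0.056456) + (-0.056456) + (-0.336597) + (-0.056456) + (-0.056456) + (-0.155686) + (-0.281846) + (-0.097522) + (-0.367815)) = 1.814936 (working shown to 6 dp, full precision carried).
With S = 11 species, ln S = 2.397895, so J = 1.814936/2.397895 = 0.756887, i.e. 0.7569 to 4 decimal places.

0.7569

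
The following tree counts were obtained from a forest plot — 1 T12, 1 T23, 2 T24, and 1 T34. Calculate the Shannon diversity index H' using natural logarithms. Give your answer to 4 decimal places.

Total N = 1+1+2+1 = 5, so the proportions are 0.2, 0.2, 0.4, 0.2 (working shown to 6 dp, full precision carried).
Each pᵢ ln pᵢ term: 0.2×(-1.609438)=-0.321888, 0.2×(-1.609438)=-0.321888, 0.4×(-0.916291)=-0.366516, 0.2×(-1.609438)=-0.321888.
Sum = -1.332179, so H' = 1.3322.

1.3322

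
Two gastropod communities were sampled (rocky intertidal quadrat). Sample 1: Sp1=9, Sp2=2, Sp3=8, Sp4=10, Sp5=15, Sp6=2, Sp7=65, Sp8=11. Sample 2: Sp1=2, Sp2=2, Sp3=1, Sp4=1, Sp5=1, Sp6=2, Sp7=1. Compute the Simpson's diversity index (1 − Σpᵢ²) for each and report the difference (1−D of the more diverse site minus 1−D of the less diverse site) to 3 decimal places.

0.164

Sample 1: N=122, proportions 0.07377, 0.01639, 0.06557, 0.08197, 0.12295, 0.01639, 0.53279, 0.09016, giving 1−D = 0.67589 (working shown to 5 dp, full precision carried).
Sample 2: N=10, proportions 0.2, 0.2, 0.1, 0.1, 0.1, 0.2, 0.1, giving 1−D = 0.84000.
Difference = |0.67589 − 0.84000| = 0.16411, i.e. 0.164 to 3 decimal places.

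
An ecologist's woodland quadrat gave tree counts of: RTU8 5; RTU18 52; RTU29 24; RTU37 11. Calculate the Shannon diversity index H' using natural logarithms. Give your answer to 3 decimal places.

1.085

Total N = 5+52+24+11 = 92, so the proportions are 0.05435, 0.56522, 0.26087, 0.11957 (working shown to 5 dp, full precision carried).
Each pᵢ ln pᵢ term: 0.05435×(-2.91235)=-0.15828, 0.56522×(-0.57054)=-0.32248, 0.26087×(-1.34373)=-0.35054, 0.11957×(-2.12389)=-0.25394.
Sum = -1.08525, so H' = 1.085.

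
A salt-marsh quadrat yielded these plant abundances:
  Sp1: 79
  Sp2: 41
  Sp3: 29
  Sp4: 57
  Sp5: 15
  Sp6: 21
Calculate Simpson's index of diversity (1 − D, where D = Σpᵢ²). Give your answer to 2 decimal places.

0.78

Total N = 79+41+29+57+15+21 = 242, so the proportions are 0.3264, 0.1694, 0.1198, 0.2355, 0.062, 0.0868 (working shown to 4 dp, full precision carried).
D = 0.3264² + 0.1694² + 0.1198² + 0.2355² + 0.062² + 0.0868² = 0.1066 + 0.0287 + 0.0144 + 0.0555 + 0.0038 + 0.0075 = 0.2165.
So 1 − D = 0.7835, i.e. 0.78 to 2 decimal places.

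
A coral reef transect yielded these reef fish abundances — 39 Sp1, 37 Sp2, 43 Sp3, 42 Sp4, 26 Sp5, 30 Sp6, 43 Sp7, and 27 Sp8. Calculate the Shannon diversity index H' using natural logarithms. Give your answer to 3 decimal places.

2.061

Total N = 39+37+43+42+26+30+43+27 = 287, so the proportions are 0.13589, 0.12892, 0.14983, 0.14634, 0.09059, 0.10453, 0.14983, 0.09408 (working shown to 5 dp, full precision carried).
Each pᵢ ln pᵢ term: 0.13589×(-1.99592)=-0.27122, 0.12892×(-2.04856)=-0.26410, 0.14983×(-1.89828)=-0.28441, 0.14634×(-1.92181)=-0.28124, 0.09059×(-2.40139)=-0.21755, 0.10453×(-2.25828)=-0.23606, 0.14983×(-1.89828)=-0.28441, 0.09408×(-2.36365)=-0.22236.
Sum = -2.06136, so H' = 2.061.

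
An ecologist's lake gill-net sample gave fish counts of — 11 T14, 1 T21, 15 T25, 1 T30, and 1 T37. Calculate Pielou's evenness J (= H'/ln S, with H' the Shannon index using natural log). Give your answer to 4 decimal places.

0.6568

Total N = 11+1+15+1+1 = 29, so the proportions are 0.37931, 0.034483, 0.517241, 0.034483, 0.034483 (working shown to 6 dp, full precision carried).
H' = −Σ pᵢ ln pᵢ = −((-0.367704) + (-0.116114) + (-0.340989) + (-0.116114) + (-0.116114)) = 1.057034.
With S = 5 species, ln S = 1.609438, so J = 1.057034/1.609438 = 0.656772, i.e. 0.6568 to 4 decimal places.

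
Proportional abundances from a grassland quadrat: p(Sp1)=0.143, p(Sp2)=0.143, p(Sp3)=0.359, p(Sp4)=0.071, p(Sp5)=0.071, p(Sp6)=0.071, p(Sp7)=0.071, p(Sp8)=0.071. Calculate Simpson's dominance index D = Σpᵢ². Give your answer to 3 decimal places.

0.195

D = 0.143² + 0.143² + 0.359² + 0.071² + 0.071² + 0.071² + 0.071² + 0.071² = 0.02045 + 0.02045 + 0.12888 + 0.00504 + 0.00504 + 0.00504 + 0.00504 + 0.00504 = 0.19498 (working shown to 5 dp, full precision carried).
To 3 decimal places, D = 0.195.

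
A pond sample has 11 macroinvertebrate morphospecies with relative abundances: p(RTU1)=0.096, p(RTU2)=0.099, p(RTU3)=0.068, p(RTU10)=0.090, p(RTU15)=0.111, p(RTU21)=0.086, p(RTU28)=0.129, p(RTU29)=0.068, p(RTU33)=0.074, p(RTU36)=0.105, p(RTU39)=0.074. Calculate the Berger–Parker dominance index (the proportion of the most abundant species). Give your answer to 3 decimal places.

0.129

The largest proportion is 0.129, i.e. d = 0.129 to 3 decimal places.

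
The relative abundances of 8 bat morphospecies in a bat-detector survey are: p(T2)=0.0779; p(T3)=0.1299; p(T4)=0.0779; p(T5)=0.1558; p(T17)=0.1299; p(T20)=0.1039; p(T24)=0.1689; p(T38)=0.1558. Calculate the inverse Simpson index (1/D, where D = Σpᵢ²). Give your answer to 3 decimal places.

7.476

D = 0.0779² + 0.1299² + 0.0779² + 0.1558² + 0.1299² + 0.1039² + 0.1689² + 0.1558² = 0.0060684 + 0.0168740 + 0.0060684 + 0.0242736 + 0.0168740 + 0.0107952 + 0.0285272 + 0.0242736 = 0.1337545 (working shown to 7 dp, full precision carried).
So 1/D = 7.47638, i.e. 7.476 to 3 decimal places.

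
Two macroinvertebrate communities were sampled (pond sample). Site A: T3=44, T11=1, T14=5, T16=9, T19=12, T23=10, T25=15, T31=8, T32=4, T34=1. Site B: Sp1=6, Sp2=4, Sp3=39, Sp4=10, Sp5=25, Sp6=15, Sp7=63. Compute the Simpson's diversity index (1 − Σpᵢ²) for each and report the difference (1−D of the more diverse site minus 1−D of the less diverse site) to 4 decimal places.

0.0291

Site A: N=109, proportions 0.40367, 0.009174, 0.045872, 0.082569, 0.110092, 0.091743, 0.137615, 0.073394, 0.036697, 0.009174, giving 1−D = 0.781752 (working shown to 6 dp, full precision carried).
Site B: N=162, proportions 0.037037, 0.024691, 0.240741, 0.061728, 0.154321, 0.092593, 0.388889, giving 1−D = 0.752629.
Difference = |0.781752 − 0.752629| = 0.029123, i.e. 0.0291 to 4 decimal places.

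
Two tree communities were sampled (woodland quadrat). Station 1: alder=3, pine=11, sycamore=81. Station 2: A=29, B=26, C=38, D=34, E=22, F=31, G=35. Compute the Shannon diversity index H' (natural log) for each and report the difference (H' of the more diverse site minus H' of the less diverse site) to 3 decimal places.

Station 1: N=95, proportions 0.03158, 0.11579, 0.85263, giving H' = 0.49469 (working shown to 5 dp, full precision carried).
Station 2: N=215, proportions 0.13488, 0.12093, 0.17674, 0.15814, 0.10233, 0.14419, 0.16279, giving H' = 1.93166.
Difference = |0.49469 − 1.93166| = 1.43697, i.e. 1.437 to 3 decimal places.

1.437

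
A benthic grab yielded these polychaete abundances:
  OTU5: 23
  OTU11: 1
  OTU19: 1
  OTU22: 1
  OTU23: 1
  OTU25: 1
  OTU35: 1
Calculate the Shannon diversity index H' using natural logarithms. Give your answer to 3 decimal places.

Total N = 23+1+1+1+1+1+1 = 29, so the proportions are 0.7931, 0.03448, 0.03448, 0.03448, 0.03448, 0.03448, 0.03448 (working shown to 5 dp, full precision carried).
Each pᵢ ln pᵢ term: 0.7931×(-0.23180)=-0.18384, 0.03448×(-3.36730)=-0.11611, 0.03448×(-3.36730)=-0.11611, 0.03448×(-3.36730)=-0.11611, 0.03448×(-3.36730)=-0.11611, 0.03448×(-3.36730)=-0.11611, 0.03448×(-3.36730)=-0.11611.
Sum = -0.88052, so H' = 0.881.

0.881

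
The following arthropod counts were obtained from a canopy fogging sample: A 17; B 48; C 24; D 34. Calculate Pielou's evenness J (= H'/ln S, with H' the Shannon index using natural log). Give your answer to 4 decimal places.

Total N = 17+48+24+34 = 123, so the proportions are 0.138211, 0.390244, 0.195122, 0.276423 (working shown to 6 dp, full precision carried).
H' = −Σ pᵢ ln pᵢ = −((-0.273516) + (-0.367213) + (-0.318855) + (-0.355431)) = 1.315015.
With S = 4 species, ln S = 1.386294, so J = 1.315015/1.386294 = 0.948583, i.e. 0.9486 to 4 decimal places.

0.9486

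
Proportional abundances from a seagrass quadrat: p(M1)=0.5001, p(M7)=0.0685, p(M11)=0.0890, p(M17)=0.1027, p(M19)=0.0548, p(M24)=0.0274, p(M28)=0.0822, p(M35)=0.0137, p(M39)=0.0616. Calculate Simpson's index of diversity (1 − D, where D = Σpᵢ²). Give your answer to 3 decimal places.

0.712

D = 0.5001² + 0.0685² + 0.089² + 0.1027² + 0.0548² + 0.0274² + 0.0822² + 0.0137² + 0.0616² = 0.25010 + 0.00469 + 0.00792 + 0.01055 + 0.00300 + 0.00075 + 0.00676 + 0.00019 + 0.00379 = 0.28775 (working shown to 5 dp, full precision carried).
So 1 − D = 0.71225, i.e. 0.712 to 3 decimal places.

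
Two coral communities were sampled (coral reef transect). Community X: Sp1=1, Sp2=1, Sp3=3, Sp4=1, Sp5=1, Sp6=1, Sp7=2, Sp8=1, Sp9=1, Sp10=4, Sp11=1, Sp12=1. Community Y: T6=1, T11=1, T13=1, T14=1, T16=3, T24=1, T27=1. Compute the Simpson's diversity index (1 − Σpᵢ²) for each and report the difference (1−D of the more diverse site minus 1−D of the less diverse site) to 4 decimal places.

0.0679

Community X: N=18, proportions 0.055556, 0.055556, 0.166667, 0.055556, 0.055556, 0.055556, 0.111111, 0.055556, 0.055556, 0.222222, 0.055556, 0.055556, giving 1−D = 0.882716 (working shown to 6 dp, full precision carried).
Community Y: N=9, proportions 0.111111, 0.111111, 0.111111, 0.111111, 0.333333, 0.111111, 0.111111, giving 1−D = 0.814815.
Difference = |0.882716 − 0.814815| = 0.067901, i.e. 0.0679 to 4 decimal places.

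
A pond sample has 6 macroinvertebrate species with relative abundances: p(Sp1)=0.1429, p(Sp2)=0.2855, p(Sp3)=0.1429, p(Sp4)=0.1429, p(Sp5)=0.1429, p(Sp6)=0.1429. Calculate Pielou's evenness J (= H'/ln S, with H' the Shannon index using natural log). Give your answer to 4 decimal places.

0.9756

H' = −Σ pᵢ ln pᵢ = −((-0.278028) + (-0.357878) + (-0.278028) + (-0.278028) + (-0.278028) + (-0.278028)) = 1.748017 (working shown to 6 dp, full precision carried).
With S = 6 species, ln S = 1.791759, so J = 1.748017/1.791759 = 0.975587, i.e. 0.9756 to 4 decimal places.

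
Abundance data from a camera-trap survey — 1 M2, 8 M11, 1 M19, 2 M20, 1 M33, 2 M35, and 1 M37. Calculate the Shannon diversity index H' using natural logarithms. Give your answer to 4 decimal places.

1.5596

Total N = 1+8+1+2+1+2+1 = 16, so the proportions are 0.0625, 0.5, 0.0625, 0.125, 0.0625, 0.125, 0.0625 (working shown to 6 dp, full precision carried).
Each pᵢ ln pᵢ term: 0.0625×(-2.772589)=-0.173287, 0.5×(-0.693147)=-0.346574, 0.0625×(-2.772589)=-0.173287, 0.125×(-2.079442)=-0.259930, 0.0625×(-2.772589)=-0.173287, 0.125×(-2.079442)=-0.259930, 0.0625×(-2.772589)=-0.173287.
Sum = -1.559581, so H' = 1.5596.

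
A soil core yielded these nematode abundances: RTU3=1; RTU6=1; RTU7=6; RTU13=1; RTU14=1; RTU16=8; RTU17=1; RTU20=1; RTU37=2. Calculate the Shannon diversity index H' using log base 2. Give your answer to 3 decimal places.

2.573

Total N = 1+1+6+1+1+8+1+1+2 = 22, so the proportions are 0.04545, 0.04545, 0.27273, 0.04545, 0.04545, 0.36364, 0.04545, 0.04545, 0.09091 (working shown to 5 dp, full precision carried).
Each pᵢ log₂ pᵢ term: 0.04545×(-4.45943)=-0.20270, 0.04545×(-4.45943)=-0.20270, 0.27273×(-1.87447)=-0.51122, 0.04545×(-4.45943)=-0.20270, 0.04545×(-4.45943)=-0.20270, 0.36364×(-1.45943)=-0.53070, 0.04545×(-4.45943)=-0.20270, 0.04545×(-4.45943)=-0.20270, 0.09091×(-3.45943)=-0.31449.
Sum = -2.57262, so H' = 2.573.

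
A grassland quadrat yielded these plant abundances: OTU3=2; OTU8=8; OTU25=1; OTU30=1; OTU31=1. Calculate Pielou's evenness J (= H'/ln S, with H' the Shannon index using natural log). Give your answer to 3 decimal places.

0.732

Total N = 2+8+1+1+1 = 13, so the proportions are 0.15385, 0.61538, 0.07692, 0.07692, 0.07692 (working shown to 5 dp, full precision carried).
H' = −Σ pᵢ ln pᵢ = −((-0.28797) + (-0.29877) + (-0.19730) + (-0.19730) + (-0.19730)) = 1.17865.
With S = 5 species, ln S = 1.60944, so J = 1.17865/1.60944 = 0.73234, i.e. 0.732 to 3 decimal places.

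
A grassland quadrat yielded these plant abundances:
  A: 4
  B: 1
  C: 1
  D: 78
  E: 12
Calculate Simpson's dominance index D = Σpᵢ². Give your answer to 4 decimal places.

0.6777

Total N = 4+1+1+78+12 = 96, so the proportions are 0.041667, 0.010417, 0.010417, 0.8125, 0.125 (working shown to 6 dp, full precision carried).
D = 0.041667² + 0.010417² + 0.010417² + 0.8125² + 0.125² = 0.001736 + 0.000109 + 0.000109 + 0.660156 + 0.015625 = 0.677734.
To 4 decimal places, D = 0.6777.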